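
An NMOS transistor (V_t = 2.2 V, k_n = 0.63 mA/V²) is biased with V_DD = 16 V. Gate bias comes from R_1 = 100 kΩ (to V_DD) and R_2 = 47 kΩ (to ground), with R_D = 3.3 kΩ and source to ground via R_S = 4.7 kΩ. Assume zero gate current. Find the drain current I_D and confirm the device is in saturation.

I_D ≈ 0.39 mA

V_G = V_DD·R_2/(R_1+R_2) = 16×47/147 = 5.12 V.
Assume saturation: I_D = (k_n/2)(V_GS − V_t)² with V_GS = V_G − I_D·R_S = 5.12 − 4.7·I_D.
Substituting gives 6.96·I_D² − 9.63·I_D + 2.68 = 0, with roots I_D = 0.385 or 0.999 mA.
The root I_D = 0.999 mA gives V_GS = 0.419 V ≤ V_t, so take I_D = 0.385 mA.
Then V_GS = 3.31 V and V_DS = V_DD − I_D(R_D+R_S) = 16 − 0.385×8 = 12.9 V.
Saturation requires V_DS ≥ V_GS − V_t = 1.11 V; 12.9 ≥ 1.11 ✓.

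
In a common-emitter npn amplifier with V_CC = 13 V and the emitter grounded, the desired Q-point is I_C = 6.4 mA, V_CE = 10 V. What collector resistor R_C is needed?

Collector loop: V_CC = I_C·R_C + V_CE.
R_C = (V_CC − V_CE)/I_C = (13 − 10)/6.4 = 0.469 kΩ.

R_C ≈ 0.47 kΩ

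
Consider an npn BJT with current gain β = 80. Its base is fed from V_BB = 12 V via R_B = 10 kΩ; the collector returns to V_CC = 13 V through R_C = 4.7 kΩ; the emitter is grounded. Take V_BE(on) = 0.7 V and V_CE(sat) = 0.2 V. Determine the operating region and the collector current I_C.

saturation; I_C ≈ 2.7 mA

Assume active: I_B = (12 − 0.7)/10 = 1.13 mA, giving I_C = β·I_B = 90.4 mA.
But then V_CE = 13 − 90.4×4.7 = -412 V < V_CE(sat) = 0.2 V — impossible in the active region.
So the transistor is saturated. With V_CE = 0.2 V, I_C = (V_CC − 0.2)/R_C = 12.8/4.7 = 2.72 mA.
Check: β·I_B = 90.4 mA > I_C = 2.72 mA, confirming saturation.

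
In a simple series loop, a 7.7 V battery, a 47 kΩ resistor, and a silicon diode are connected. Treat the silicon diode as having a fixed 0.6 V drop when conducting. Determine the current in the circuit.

KVL around the loop: 7.7 = V_D + I·R = 0.6 + I × 47 kΩ.
So I = (7.7 − 0.6) / 47 kΩ = 7.1 / 47 = 0.151 mA.

I ≈ 0.15 mA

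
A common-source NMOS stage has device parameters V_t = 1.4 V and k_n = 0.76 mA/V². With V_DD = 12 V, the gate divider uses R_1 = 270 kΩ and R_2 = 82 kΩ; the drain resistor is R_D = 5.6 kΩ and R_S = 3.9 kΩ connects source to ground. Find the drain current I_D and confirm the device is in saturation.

V_G = V_DD·R_2/(R_1+R_2) = 12×82/352 = 2.8 V.
Assume saturation: I_D = (k_n/2)(V_GS − V_t)² with V_GS = V_G − I_D·R_S = 2.8 − 3.9·I_D.
Substituting gives 5.78·I_D² − 5.14·I_D + 0.74 = 0, with roots I_D = 0.181 or 0.708 mA.
The root I_D = 0.708 mA gives V_GS = 0.0353 V ≤ V_t, so take I_D = 0.181 mA.
Then V_GS = 2.09 V and V_DS = V_DD − I_D(R_D+R_S) = 12 − 0.181×9.5 = 10.3 V.
Saturation requires V_DS ≥ V_GS − V_t = 0.69 V; 10.3 ≥ 0.69 ✓.

I_D ≈ 0.18 mA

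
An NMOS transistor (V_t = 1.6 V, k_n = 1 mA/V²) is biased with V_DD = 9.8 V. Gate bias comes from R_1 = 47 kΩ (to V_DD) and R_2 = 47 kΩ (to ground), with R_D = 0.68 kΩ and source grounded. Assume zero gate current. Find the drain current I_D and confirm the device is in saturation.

V_G = V_DD·R_2/(R_1+R_2) = 9.8×47/94 = 4.9 V. With the source grounded, V_GS = V_G = 4.9 V.
Assume saturation: I_D = (k_n/2)(V_GS − V_t)² = (1/2)×(4.9 − 1.6)² = 0.5×3.3² = 5.45 mA.
V_DS = V_DD − I_D·R_D = 9.8 − 5.45×0.68 = 6.1 V.
Saturation requires V_DS ≥ V_GS − V_t = 3.3 V; 6.1 ≥ 3.3 ✓.

I_D ≈ 5.4 mA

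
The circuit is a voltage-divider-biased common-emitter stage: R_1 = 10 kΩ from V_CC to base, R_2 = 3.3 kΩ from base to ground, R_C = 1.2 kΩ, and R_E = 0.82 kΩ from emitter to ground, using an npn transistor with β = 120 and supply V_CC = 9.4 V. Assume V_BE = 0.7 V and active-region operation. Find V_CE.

Thevenize the base divider: V_Th = V_CC·R_2/(R_1+R_2) = 9.4×3.3/13.3 = 2.33 V, R_Th = R_1‖R_2 = 2.48 kΩ.
Base-emitter loop: V_Th = I_B·R_Th + V_BE + (β+1)I_B·R_E, so I_B = (2.33 − 0.7) / (2.48 + 121×0.82) = 0.0161 mA.
I_C = β·I_B = 120×0.0161 = 1.93 mA, and I_E = (β+1)I_B = 1.94 mA.
V_CE = V_CC − I_C·R_C − I_E·R_E = 9.4 − 1.93×1.2 − 1.94×0.82 = 5.5 V.
V_CE = 5.5 V > 0.2 V confirms active-region operation.

V_CE ≈ 5.5 V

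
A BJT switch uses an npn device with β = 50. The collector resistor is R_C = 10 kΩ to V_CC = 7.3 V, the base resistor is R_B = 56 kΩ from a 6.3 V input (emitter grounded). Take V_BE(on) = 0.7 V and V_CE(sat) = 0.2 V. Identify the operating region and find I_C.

saturation; I_C ≈ 0.71 mA

Assume active: I_B = (6.3 − 0.7)/56 = 0.1 mA, giving I_C = β·I_B = 5 mA.
But then V_CE = 7.3 − 5×10 = -42.7 V < V_CE(sat) = 0.2 V — impossible in the active region.
So the transistor is saturated. With V_CE = 0.2 V, I_C = (V_CC − 0.2)/R_C = 7.1/10 = 0.71 mA.
Check: β·I_B = 5 mA > I_C = 0.71 mA, confirming saturation.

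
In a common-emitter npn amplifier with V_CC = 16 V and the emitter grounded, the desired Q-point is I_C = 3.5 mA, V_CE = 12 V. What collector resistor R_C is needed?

Collector loop: V_CC = I_C·R_C + V_CE.
R_C = (V_CC − V_CE)/I_C = (16 − 12)/3.5 = 1.14 kΩ.

R_C ≈ 1.1 kΩ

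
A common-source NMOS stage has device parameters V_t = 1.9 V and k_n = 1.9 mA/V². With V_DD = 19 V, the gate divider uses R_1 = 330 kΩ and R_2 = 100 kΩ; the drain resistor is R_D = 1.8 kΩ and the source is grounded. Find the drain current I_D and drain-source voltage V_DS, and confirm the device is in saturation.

V_G = V_DD·R_2/(R_1+R_2) = 19×100/430 = 4.42 V. With the source grounded, V_GS = V_G = 4.42 V.
Assume saturation: I_D = (k_n/2)(V_GS − V_t)² = (1.9/2)×(4.42 − 1.9)² = 0.95×2.52² = 6.03 mA.
V_DS = V_DD − I_D·R_D = 19 − 6.03×1.8 = 8.15 V.
Saturation requires V_DS ≥ V_GS − V_t = 2.52 V; 8.15 ≥ 2.52 ✓.

I_D ≈ 6 mA, V_DS ≈ 8.2 V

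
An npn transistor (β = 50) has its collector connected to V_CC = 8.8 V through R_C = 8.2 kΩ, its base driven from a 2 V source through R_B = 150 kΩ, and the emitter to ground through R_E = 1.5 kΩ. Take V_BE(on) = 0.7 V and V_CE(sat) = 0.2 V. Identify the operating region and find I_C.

Assume active. Base-emitter loop: I_B = (V_BB − V_BE)/(R_B + (β+1)R_E) = (2 − 0.7)/(150 + 51×1.5) = 0.00574 mA.
I_C = β·I_B = 50×0.00574 = 0.287 mA.
V_CE = V_CC − I_C·R_C − I_E·R_E = 8.8 − 0.287×8.2 − 0.293×1.5 = 6.01 V > V_CE(sat), so the active-region assumption holds.

active; I_C ≈ 0.29 mA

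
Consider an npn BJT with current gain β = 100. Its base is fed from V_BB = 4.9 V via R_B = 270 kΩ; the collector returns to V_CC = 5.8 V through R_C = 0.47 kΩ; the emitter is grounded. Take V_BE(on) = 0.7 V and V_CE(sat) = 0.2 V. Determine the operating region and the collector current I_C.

Assume active. Base-emitter loop: I_B = (V_BB − V_BE)/R_B = (4.9 − 0.7)/270 = 0.0156 mA.
I_C = β·I_B = 100×0.0156 = 1.56 mA.
V_CE = V_CC − I_C·R_C = 5.8 − 1.56×0.47 = 5.07 V > V_CE(sat), so the active-region assumption holds.

active; I_C ≈ 1.6 mA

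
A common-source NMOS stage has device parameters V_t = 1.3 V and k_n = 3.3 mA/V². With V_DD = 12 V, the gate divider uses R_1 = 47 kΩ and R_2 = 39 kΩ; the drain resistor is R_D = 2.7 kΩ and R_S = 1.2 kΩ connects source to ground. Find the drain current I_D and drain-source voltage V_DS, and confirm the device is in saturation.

V_G = V_DD·R_2/(R_1+R_2) = 12×39/86 = 5.44 V.
Assume saturation: I_D = (k_n/2)(V_GS − V_t)² with V_GS = V_G − I_D·R_S = 5.44 − 1.2·I_D.
Substituting gives 2.38·I_D² − 17.4·I_D + 28.3 = 0, with roots I_D = 2.44 or 4.89 mA.
The root I_D = 4.89 mA gives V_GS = -0.421 V ≤ V_t, so take I_D = 2.44 mA.
Then V_GS = 2.52 V and V_DS = V_DD − I_D(R_D+R_S) = 12 − 2.44×3.9 = 2.49 V.
Saturation requires V_DS ≥ V_GS − V_t = 1.22 V; 2.49 ≥ 1.22 ✓.

I_D ≈ 2.4 mA, V_DS ≈ 2.5 V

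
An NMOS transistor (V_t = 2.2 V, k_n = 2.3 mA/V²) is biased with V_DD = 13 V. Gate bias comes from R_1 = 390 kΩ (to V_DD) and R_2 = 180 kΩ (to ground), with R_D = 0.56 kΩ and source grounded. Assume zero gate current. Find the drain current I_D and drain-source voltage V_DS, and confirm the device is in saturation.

V_G = V_DD·R_2/(R_1+R_2) = 13×180/570 = 4.11 V. With the source grounded, V_GS = V_G = 4.11 V.
Assume saturation: I_D = (k_n/2)(V_GS − V_t)² = (2.3/2)×(4.11 − 2.2)² = 1.15×1.91² = 4.17 mA.
V_DS = V_DD − I_D·R_D = 13 − 4.17×0.56 = 10.7 V.
Saturation requires V_DS ≥ V_GS − V_t = 1.91 V; 10.7 ≥ 1.91 ✓.

I_D ≈ 4.2 mA, V_DS ≈ 11 V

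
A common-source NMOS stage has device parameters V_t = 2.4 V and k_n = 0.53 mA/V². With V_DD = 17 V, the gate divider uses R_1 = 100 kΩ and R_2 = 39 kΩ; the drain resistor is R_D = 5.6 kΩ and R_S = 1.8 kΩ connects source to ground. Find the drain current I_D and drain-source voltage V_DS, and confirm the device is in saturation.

I_D ≈ 0.53 mA, V_DS ≈ 13 V

V_G = V_DD·R_2/(R_1+R_2) = 17×39/139 = 4.77 V.
Assume saturation: I_D = (k_n/2)(V_GS − V_t)² with V_GS = V_G − I_D·R_S = 4.77 − 1.8·I_D.
Substituting gives 0.859·I_D² − 3.26·I_D + 1.49 = 0, with roots I_D = 0.531 or 3.27 mA.
The root I_D = 3.27 mA gives V_GS = -1.11 V ≤ V_t, so take I_D = 0.531 mA.
Then V_GS = 3.81 V and V_DS = V_DD − I_D(R_D+R_S) = 17 − 0.531×7.4 = 13.1 V.
Saturation requires V_DS ≥ V_GS − V_t = 1.41 V; 13.1 ≥ 1.41 ✓.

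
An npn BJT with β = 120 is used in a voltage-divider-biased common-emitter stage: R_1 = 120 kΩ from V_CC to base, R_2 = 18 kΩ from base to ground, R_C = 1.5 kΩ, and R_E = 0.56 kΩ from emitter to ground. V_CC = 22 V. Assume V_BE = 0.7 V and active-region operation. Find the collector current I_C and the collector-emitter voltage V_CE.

Thevenize the base divider: V_Th = V_CC·R_2/(R_1+R_2) = 22×18/138 = 2.87 V, R_Th = R_1‖R_2 = 15.7 kΩ.
Base-emitter loop: V_Th = I_B·R_Th + V_BE + (β+1)I_B·R_E, so I_B = (2.87 − 0.7) / (15.7 + 121×0.56) = 0.026 mA.
I_C = β·I_B = 120×0.026 = 3.12 mA, and I_E = (β+1)I_B = 3.15 mA.
V_CE = V_CC − I_C·R_C − I_E·R_E = 22 − 3.12×1.5 − 3.15×0.56 = 15.6 V.
V_CE = 15.6 V > 0.2 V confirms active-region operation.

I_C ≈ 3.1 mA, V_CE ≈ 16 V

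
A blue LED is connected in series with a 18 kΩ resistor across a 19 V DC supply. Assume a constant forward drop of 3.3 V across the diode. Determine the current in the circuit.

KVL around the loop: 19 = V_D + I·R = 3.3 + I × 18 kΩ.
So I = (19 − 3.3) / 18 kΩ = 15.7 / 18 = 0.872 mA.

I ≈ 0.87 mA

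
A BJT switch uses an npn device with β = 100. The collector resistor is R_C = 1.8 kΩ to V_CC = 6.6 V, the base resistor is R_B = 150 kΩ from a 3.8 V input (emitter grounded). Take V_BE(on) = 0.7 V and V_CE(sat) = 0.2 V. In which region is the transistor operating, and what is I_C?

active; I_C ≈ 2.1 mA

Assume active. Base-emitter loop: I_B = (V_BB − V_BE)/R_B = (3.8 − 0.7)/150 = 0.0207 mA.
I_C = β·I_B = 100×0.0207 = 2.07 mA.
V_CE = V_CC − I_C·R_C = 6.6 − 2.07×1.8 = 2.88 V > V_CE(sat), so the active-region assumption holds.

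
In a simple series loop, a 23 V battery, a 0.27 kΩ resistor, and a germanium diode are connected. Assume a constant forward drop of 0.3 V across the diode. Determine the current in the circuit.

KVL around the loop: 23 = V_D + I·R = 0.3 + I × 0.27 kΩ.
So I = (23 − 0.3) / 0.27 kΩ = 22.7 / 0.27 = 84.1 mA.

I ≈ 84 mA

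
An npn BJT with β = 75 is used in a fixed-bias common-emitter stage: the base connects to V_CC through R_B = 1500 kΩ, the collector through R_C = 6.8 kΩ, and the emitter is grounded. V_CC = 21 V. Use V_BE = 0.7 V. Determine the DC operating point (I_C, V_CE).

I_C ≈ 1 mA, V_CE ≈ 14 V

Base loop: V_CC = I_B·R_B + V_BE, so I_B = (21 − 0.7)/1500 kΩ = 0.0135 mA.
In the active region I_C = β·I_B = 75 × 0.0135 = 1.01 mA.
Collector loop: V_CE = V_CC − I_C·R_C = 21 − 1.01×6.8 = 14.1 V.
Since V_CE = 14.1 V > V_CE(sat) ≈ 0.2 V, the transistor is in the active region as assumed.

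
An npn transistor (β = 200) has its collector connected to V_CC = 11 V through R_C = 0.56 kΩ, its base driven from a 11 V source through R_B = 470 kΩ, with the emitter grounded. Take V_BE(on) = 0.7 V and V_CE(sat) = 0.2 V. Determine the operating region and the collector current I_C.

active; I_C ≈ 4.4 mA

Assume active. Base-emitter loop: I_B = (V_BB − V_BE)/R_B = (11 − 0.7)/470 = 0.0219 mA.
I_C = β·I_B = 200×0.0219 = 4.38 mA.
V_CE = V_CC − I_C·R_C = 11 − 4.38×0.56 = 8.55 V > V_CE(sat), so the active-region assumption holds.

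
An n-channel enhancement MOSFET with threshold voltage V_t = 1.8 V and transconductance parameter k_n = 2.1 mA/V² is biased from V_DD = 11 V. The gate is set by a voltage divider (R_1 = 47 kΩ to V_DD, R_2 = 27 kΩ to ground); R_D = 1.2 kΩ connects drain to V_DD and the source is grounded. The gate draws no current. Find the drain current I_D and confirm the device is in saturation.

V_G = V_DD·R_2/(R_1+R_2) = 11×27/74 = 4.01 V. With the source grounded, V_GS = V_G = 4.01 V.
Assume saturation: I_D = (k_n/2)(V_GS − V_t)² = (2.1/2)×(4.01 − 1.8)² = 1.05×2.21² = 5.14 mA.
V_DS = V_DD − I_D·R_D = 11 − 5.14×1.2 = 4.83 V.
Saturation requires V_DS ≥ V_GS − V_t = 2.21 V; 4.83 ≥ 2.21 ✓.

I_D ≈ 5.1 mA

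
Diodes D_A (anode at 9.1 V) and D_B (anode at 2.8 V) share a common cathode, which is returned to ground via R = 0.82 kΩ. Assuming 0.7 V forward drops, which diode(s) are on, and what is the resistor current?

Only D_A conducts; I_R ≈ 10 mA

Assume both conduct. Then node N would need to be at both 9.1−0.7 = 8.4 V and 2.8−0.7 = 2.1 V, which is impossible.
Assume only D_A conducts: V_N = 9.1 − 0.7 = 8.4 V, so I_R = 8.4/0.82 = 10.2 mA.
Check D_B: its anode-to-cathode voltage is 2.8 − 8.4 = -5.6 V < 0.7 V, so it is off. The assumption is consistent.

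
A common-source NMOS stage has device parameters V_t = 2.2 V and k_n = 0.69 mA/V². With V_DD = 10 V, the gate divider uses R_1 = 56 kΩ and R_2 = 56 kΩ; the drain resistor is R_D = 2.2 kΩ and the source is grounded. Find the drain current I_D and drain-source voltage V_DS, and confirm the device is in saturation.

V_G = V_DD·R_2/(R_1+R_2) = 10×56/112 = 5 V. With the source grounded, V_GS = V_G = 5 V.
Assume saturation: I_D = (k_n/2)(V_GS − V_t)² = (0.69/2)×(5 − 2.2)² = 0.345×2.8² = 2.7 mA.
V_DS = V_DD − I_D·R_D = 10 − 2.7×2.2 = 4.05 V.
Saturation requires V_DS ≥ V_GS − V_t = 2.8 V; 4.05 ≥ 2.8 ✓.

I_D ≈ 2.7 mA, V_DS ≈ 4 V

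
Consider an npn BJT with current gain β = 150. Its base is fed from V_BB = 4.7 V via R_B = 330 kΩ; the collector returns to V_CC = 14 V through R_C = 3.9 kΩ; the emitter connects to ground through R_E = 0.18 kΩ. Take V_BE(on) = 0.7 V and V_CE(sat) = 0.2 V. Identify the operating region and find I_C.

Assume active. Base-emitter loop: I_B = (V_BB − V_BE)/(R_B + (β+1)R_E) = (4.7 − 0.7)/(330 + 151×0.18) = 0.0112 mA.
I_C = β·I_B = 150×0.0112 = 1.68 mA.
V_CE = V_CC − I_C·R_C − I_E·R_E = 14 − 1.68×3.9 − 1.69×0.18 = 7.14 V > V_CE(sat), so the active-region assumption holds.

active; I_C ≈ 1.7 mA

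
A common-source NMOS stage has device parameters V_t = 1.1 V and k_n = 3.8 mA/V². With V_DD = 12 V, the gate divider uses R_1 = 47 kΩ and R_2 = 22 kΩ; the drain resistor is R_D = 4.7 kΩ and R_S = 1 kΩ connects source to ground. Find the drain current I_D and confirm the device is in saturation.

I_D ≈ 1.8 mA

V_G = V_DD·R_2/(R_1+R_2) = 12×22/69 = 3.83 V.
Assume saturation: I_D = (k_n/2)(V_GS − V_t)² with V_GS = V_G − I_D·R_S = 3.83 − 1·I_D.
Substituting gives 1.9·I_D² − 11.4·I_D + 14.1 = 0, with roots I_D = 1.76 or 4.22 mA.
The root I_D = 4.22 mA gives V_GS = -0.39 V ≤ V_t, so take I_D = 1.76 mA.
Then V_GS = 2.06 V and V_DS = V_DD − I_D(R_D+R_S) = 12 − 1.76×5.7 = 1.95 V.
Saturation requires V_DS ≥ V_GS − V_t = 0.963 V; 1.95 ≥ 0.963 ✓.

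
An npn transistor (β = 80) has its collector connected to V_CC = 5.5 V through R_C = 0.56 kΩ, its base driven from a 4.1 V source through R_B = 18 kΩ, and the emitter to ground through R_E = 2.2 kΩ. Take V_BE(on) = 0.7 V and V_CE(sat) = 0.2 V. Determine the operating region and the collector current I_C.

Assume active. Base-emitter loop: I_B = (V_BB − V_BE)/(R_B + (β+1)R_E) = (4.1 − 0.7)/(18 + 81×2.2) = 0.0173 mA.
I_C = β·I_B = 80×0.0173 = 1.39 mA.
V_CE = V_CC − I_C·R_C − I_E·R_E = 5.5 − 1.39×0.56 − 1.4×2.2 = 1.64 V > V_CE(sat), so the active-region assumption holds.

active; I_C ≈ 1.4 mA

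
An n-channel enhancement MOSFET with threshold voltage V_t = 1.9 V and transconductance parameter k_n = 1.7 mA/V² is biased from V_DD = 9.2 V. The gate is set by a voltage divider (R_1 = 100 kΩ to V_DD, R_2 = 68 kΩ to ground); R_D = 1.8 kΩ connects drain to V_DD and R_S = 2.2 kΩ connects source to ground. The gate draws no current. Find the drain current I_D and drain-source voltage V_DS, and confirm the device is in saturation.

I_D ≈ 0.49 mA, V_DS ≈ 7.3 V

V_G = V_DD·R_2/(R_1+R_2) = 9.2×68/168 = 3.72 V.
Assume saturation: I_D = (k_n/2)(V_GS − V_t)² with V_GS = V_G − I_D·R_S = 3.72 − 2.2·I_D.
Substituting gives 4.11·I_D² − 7.82·I_D + 2.83 = 0, with roots I_D = 0.485 or 1.42 mA.
The root I_D = 1.42 mA gives V_GS = 0.609 V ≤ V_t, so take I_D = 0.485 mA.
Then V_GS = 2.66 V and V_DS = V_DD − I_D(R_D+R_S) = 9.2 − 0.485×4 = 7.26 V.
Saturation requires V_DS ≥ V_GS − V_t = 0.756 V; 7.26 ≥ 0.756 ✓.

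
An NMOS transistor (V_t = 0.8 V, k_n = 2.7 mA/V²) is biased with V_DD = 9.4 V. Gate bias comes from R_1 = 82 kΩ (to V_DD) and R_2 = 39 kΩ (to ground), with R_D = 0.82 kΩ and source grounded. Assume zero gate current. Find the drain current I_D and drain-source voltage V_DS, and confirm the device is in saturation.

I_D ≈ 6.7 mA, V_DS ≈ 3.9 V

V_G = V_DD·R_2/(R_1+R_2) = 9.4×39/121 = 3.03 V. With the source grounded, V_GS = V_G = 3.03 V.
Assume saturation: I_D = (k_n/2)(V_GS − V_t)² = (2.7/2)×(3.03 − 0.8)² = 1.35×2.23² = 6.71 mA.
V_DS = V_DD − I_D·R_D = 9.4 − 6.71×0.82 = 3.9 V.
Saturation requires V_DS ≥ V_GS − V_t = 2.23 V; 3.9 ≥ 2.23 ✓.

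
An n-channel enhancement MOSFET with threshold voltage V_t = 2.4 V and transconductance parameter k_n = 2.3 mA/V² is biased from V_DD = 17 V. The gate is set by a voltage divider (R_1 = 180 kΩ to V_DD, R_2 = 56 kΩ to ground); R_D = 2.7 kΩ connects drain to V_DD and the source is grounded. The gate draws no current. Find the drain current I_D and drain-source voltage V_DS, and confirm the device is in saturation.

I_D ≈ 3.1 mA, V_DS ≈ 8.7 V

V_G = V_DD·R_2/(R_1+R_2) = 17×56/236 = 4.03 V. With the source grounded, V_GS = V_G = 4.03 V.
Assume saturation: I_D = (k_n/2)(V_GS − V_t)² = (2.3/2)×(4.03 − 2.4)² = 1.15×1.63² = 3.07 mA.
V_DS = V_DD − I_D·R_D = 17 − 3.07×2.7 = 8.71 V.
Saturation requires V_DS ≥ V_GS − V_t = 1.63 V; 8.71 ≥ 1.63 ✓.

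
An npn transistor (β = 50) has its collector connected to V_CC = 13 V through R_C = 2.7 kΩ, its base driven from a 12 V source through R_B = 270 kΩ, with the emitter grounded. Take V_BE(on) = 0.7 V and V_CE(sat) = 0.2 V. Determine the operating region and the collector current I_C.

Assume active. Base-emitter loop: I_B = (V_BB − V_BE)/R_B = (12 − 0.7)/270 = 0.0419 mA.
I_C = β·I_B = 50×0.0419 = 2.09 mA.
V_CE = V_CC − I_C·R_C = 13 − 2.09×2.7 = 7.35 V > V_CE(sat), so the active-region assumption holds.

active; I_C ≈ 2.1 mA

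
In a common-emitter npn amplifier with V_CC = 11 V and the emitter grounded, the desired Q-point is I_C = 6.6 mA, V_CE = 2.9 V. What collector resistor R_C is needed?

R_C ≈ 1.2 kΩ

Collector loop: V_CC = I_C·R_C + V_CE.
R_C = (V_CC − V_CE)/I_C = (11 − 2.9)/6.6 = 1.23 kΩ.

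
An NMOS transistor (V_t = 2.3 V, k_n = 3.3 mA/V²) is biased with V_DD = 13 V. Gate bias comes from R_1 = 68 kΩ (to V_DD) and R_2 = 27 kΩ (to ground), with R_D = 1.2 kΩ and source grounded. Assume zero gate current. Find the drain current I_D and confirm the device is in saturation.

I_D ≈ 3.2 mA

V_G = V_DD·R_2/(R_1+R_2) = 13×27/95 = 3.69 V. With the source grounded, V_GS = V_G = 3.69 V.
Assume saturation: I_D = (k_n/2)(V_GS − V_t)² = (3.3/2)×(3.69 − 2.3)² = 1.65×1.39² = 3.21 mA.
V_DS = V_DD − I_D·R_D = 13 − 3.21×1.2 = 9.15 V.
Saturation requires V_DS ≥ V_GS − V_t = 1.39 V; 9.15 ≥ 1.39 ✓.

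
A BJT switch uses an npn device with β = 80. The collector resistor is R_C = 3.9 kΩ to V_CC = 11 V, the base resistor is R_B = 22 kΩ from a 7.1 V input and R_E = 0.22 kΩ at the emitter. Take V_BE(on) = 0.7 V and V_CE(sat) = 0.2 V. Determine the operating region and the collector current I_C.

saturation; I_C ≈ 2.6 mA

Assume active: I_B = (7.1 − 0.7)/(22 + 81×0.22) = 0.161 mA, I_C = β·I_B = 12.9 mA.
Then V_CE = 11 − 12.9×3.9 − 13×0.22 = -42 V < 0.2 V — the active assumption fails.
Re-solve with V_CE = 0.2 V. KCL at the emitter: V_E/R_E = (V_BB−0.7−V_E)/R_B + (V_CC−0.2−V_E)/R_C, giving V_E = 0.631 V.
I_C = (V_CC − 0.2 − V_E)/R_C = (10.8 − 0.631)/3.9 = 2.61 mA.
Check: I_B = (6.4 − 0.631)/22 = 0.262 mA, and β·I_B = 21 mA > I_C, confirming saturation.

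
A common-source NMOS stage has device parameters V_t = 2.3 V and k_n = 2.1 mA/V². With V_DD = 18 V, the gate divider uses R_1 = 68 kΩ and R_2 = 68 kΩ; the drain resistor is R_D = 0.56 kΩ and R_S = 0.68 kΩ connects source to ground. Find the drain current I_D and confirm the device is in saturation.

V_G = V_DD·R_2/(R_1+R_2) = 18×68/136 = 9 V.
Assume saturation: I_D = (k_n/2)(V_GS − V_t)² with V_GS = V_G − I_D·R_S = 9 − 0.68·I_D.
Substituting gives 0.486·I_D² − 10.6·I_D + 47.1 = 0, with roots I_D = 6.26 or 15.5 mA.
The root I_D = 15.5 mA gives V_GS = -1.54 V ≤ V_t, so take I_D = 6.26 mA.
Then V_GS = 4.74 V and V_DS = V_DD − I_D(R_D+R_S) = 18 − 6.26×1.24 = 10.2 V.
Saturation requires V_DS ≥ V_GS − V_t = 2.44 V; 10.2 ≥ 2.44 ✓.

I_D ≈ 6.3 mA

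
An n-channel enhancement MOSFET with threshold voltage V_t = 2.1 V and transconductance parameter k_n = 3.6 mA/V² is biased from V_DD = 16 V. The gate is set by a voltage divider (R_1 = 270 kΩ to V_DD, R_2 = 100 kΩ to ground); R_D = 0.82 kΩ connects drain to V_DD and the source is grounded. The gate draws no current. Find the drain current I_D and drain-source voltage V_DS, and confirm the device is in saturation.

I_D ≈ 8.9 mA, V_DS ≈ 8.7 V

V_G = V_DD·R_2/(R_1+R_2) = 16×100/370 = 4.32 V. With the source grounded, V_GS = V_G = 4.32 V.
Assume saturation: I_D = (k_n/2)(V_GS − V_t)² = (3.6/2)×(4.32 − 2.1)² = 1.8×2.22² = 8.91 mA.
V_DS = V_DD − I_D·R_D = 16 − 8.91×0.82 = 8.7 V.
Saturation requires V_DS ≥ V_GS − V_t = 2.22 V; 8.7 ≥ 2.22 ✓.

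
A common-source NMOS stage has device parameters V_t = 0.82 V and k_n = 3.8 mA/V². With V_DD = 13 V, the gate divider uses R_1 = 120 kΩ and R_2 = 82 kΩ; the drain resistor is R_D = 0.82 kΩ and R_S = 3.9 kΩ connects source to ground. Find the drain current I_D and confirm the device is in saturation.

I_D ≈ 0.96 mA

V_G = V_DD·R_2/(R_1+R_2) = 13×82/202 = 5.28 V.
Assume saturation: I_D = (k_n/2)(V_GS − V_t)² with V_GS = V_G − I_D·R_S = 5.28 − 3.9·I_D.
Substituting gives 28.9·I_D² − 67.1·I_D + 37.7 = 0, with roots I_D = 0.961 or 1.36 mA.
The root I_D = 1.36 mA gives V_GS = -0.026 V ≤ V_t, so take I_D = 0.961 mA.
Then V_GS = 1.53 V and V_DS = V_DD − I_D(R_D+R_S) = 13 − 0.961×4.72 = 8.47 V.
Saturation requires V_DS ≥ V_GS − V_t = 0.711 V; 8.47 ≥ 0.711 ✓.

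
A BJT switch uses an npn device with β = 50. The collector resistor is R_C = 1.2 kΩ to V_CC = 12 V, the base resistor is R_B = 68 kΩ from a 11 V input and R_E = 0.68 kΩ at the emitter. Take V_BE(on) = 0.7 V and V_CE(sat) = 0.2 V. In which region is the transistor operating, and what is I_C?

active; I_C ≈ 5 mA

Assume active. Base-emitter loop: I_B = (V_BB − V_BE)/(R_B + (β+1)R_E) = (11 − 0.7)/(68 + 51×0.68) = 0.1 mA.
I_C = β·I_B = 50×0.1 = 5.02 mA.
V_CE = V_CC − I_C·R_C − I_E·R_E = 12 − 5.02×1.2 − 5.12×0.68 = 2.5 V > V_CE(sat), so the active-region assumption holds.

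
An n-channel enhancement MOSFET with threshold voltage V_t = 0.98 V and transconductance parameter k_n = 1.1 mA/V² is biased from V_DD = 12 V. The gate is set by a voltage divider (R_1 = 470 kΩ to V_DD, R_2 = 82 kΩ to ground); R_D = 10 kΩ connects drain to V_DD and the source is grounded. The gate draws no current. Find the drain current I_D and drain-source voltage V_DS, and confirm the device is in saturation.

V_G = V_DD·R_2/(R_1+R_2) = 12×82/552 = 1.78 V. With the source grounded, V_GS = V_G = 1.78 V.
Assume saturation: I_D = (k_n/2)(V_GS − V_t)² = (1.1/2)×(1.78 − 0.98)² = 0.55×0.803² = 0.354 mA.
V_DS = V_DD − I_D·R_D = 12 − 0.354×10 = 8.46 V.
Saturation requires V_DS ≥ V_GS − V_t = 0.803 V; 8.46 ≥ 0.803 ✓.

I_D ≈ 0.35 mA, V_DS ≈ 8.5 V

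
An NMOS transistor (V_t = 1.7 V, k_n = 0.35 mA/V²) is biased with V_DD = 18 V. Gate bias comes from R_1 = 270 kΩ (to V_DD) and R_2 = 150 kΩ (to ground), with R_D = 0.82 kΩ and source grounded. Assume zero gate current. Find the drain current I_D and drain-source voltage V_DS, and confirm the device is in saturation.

V_G = V_DD·R_2/(R_1+R_2) = 18×150/420 = 6.43 V. With the source grounded, V_GS = V_G = 6.43 V.
Assume saturation: I_D = (k_n/2)(V_GS − V_t)² = (0.35/2)×(6.43 − 1.7)² = 0.175×4.73² = 3.91 mA.
V_DS = V_DD − I_D·R_D = 18 − 3.91×0.82 = 14.8 V.
Saturation requires V_DS ≥ V_GS − V_t = 4.73 V; 14.8 ≥ 4.73 ✓.

I_D ≈ 3.9 mA, V_DS ≈ 15 V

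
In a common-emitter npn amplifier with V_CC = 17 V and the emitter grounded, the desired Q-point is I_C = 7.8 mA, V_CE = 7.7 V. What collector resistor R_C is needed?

Collector loop: V_CC = I_C·R_C + V_CE.
R_C = (V_CC − V_CE)/I_C = (17 − 7.7)/7.8 = 1.19 kΩ.

R_C ≈ 1.2 kΩ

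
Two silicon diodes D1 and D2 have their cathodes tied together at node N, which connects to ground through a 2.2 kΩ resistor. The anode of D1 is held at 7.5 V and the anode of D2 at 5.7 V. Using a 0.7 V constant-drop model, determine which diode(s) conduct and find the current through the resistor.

Only D1 conducts; I_R ≈ 3.1 mA

Assume both conduct. Then node N would need to be at both 7.5−0.7 = 6.8 V and 5.7−0.7 = 5 V, which is impossible.
Assume only D1 conducts: V_N = 7.5 − 0.7 = 6.8 V, so I_R = 6.8/2.2 = 3.09 mA.
Check D2: its anode-to-cathode voltage is 5.7 − 6.8 = -1.1 V < 0.7 V, so it is off. The assumption is consistent.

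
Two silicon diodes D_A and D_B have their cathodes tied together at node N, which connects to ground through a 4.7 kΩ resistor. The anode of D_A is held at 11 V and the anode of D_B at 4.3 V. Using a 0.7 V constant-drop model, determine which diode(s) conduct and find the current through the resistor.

Assume both conduct. Then node N would need to be at both 11−0.7 = 10.3 V and 4.3−0.7 = 3.6 V, which is impossible.
Assume only D_A conducts: V_N = 11 − 0.7 = 10.3 V, so I_R = 10.3/4.7 = 2.19 mA.
Check D_B: its anode-to-cathode voltage is 4.3 − 10.3 = -6 V < 0.7 V, so it is off. The assumption is consistent.

Only D_A conducts; I_R ≈ 2.2 mA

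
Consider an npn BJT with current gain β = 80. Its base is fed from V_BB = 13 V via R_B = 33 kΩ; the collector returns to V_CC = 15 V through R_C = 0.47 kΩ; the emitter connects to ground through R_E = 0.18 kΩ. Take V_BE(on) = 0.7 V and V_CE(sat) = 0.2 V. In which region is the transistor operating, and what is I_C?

Assume active. Base-emitter loop: I_B = (V_BB − V_BE)/(R_B + (β+1)R_E) = (13 − 0.7)/(33 + 81×0.18) = 0.259 mA.
I_C = β·I_B = 80×0.259 = 20.7 mA.
V_CE = V_CC − I_C·R_C − I_E·R_E = 15 − 20.7×0.47 − 20.9×0.18 = 1.51 V > V_CE(sat), so the active-region assumption holds.

active; I_C ≈ 21 mA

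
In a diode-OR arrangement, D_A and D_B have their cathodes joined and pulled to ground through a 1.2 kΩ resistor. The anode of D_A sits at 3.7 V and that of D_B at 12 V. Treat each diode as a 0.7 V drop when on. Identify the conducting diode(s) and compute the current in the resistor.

Only D_B conducts; I_R ≈ 9.4 mA

Assume both conduct. Then node N would need to be at both 3.7−0.7 = 3 V and 12−0.7 = 11.3 V, which is impossible.
Assume only D_B conducts: V_N = 12 − 0.7 = 11.3 V, so I_R = 11.3/1.2 = 9.42 mA.
Check D_A: its anode-to-cathode voltage is 3.7 − 11.3 = -7.6 V < 0.7 V, so it is off. The assumption is consistent.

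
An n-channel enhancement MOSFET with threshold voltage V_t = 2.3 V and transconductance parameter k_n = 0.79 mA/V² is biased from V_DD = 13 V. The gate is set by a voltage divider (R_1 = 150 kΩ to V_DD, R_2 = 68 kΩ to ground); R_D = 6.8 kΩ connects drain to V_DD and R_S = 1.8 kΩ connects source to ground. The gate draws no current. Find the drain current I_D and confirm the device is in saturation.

V_G = V_DD·R_2/(R_1+R_2) = 13×68/218 = 4.06 V.
Assume saturation: I_D = (k_n/2)(V_GS − V_t)² with V_GS = V_G − I_D·R_S = 4.06 − 1.8·I_D.
Substituting gives 1.28·I_D² − 3.5·I_D + 1.22 = 0, with roots I_D = 0.409 or 2.32 mA.
The root I_D = 2.32 mA gives V_GS = -0.125 V ≤ V_t, so take I_D = 0.409 mA.
Then V_GS = 3.32 V and V_DS = V_DD − I_D(R_D+R_S) = 13 − 0.409×8.6 = 9.48 V.
Saturation requires V_DS ≥ V_GS − V_t = 1.02 V; 9.48 ≥ 1.02 ✓.

I_D ≈ 0.41 mA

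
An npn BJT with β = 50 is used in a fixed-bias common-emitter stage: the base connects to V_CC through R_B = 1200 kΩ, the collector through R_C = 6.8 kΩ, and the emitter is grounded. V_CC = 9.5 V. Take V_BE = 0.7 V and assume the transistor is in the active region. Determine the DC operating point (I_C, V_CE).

Base loop: V_CC = I_B·R_B + V_BE, so I_B = (9.5 − 0.7)/1200 kΩ = 0.00733 mA.
In the active region I_C = β·I_B = 50 × 0.00733 = 0.367 mA.
Collector loop: V_CE = V_CC − I_C·R_C = 9.5 − 0.367×6.8 = 7.01 V.
Since V_CE = 7.01 V > V_CE(sat) ≈ 0.2 V, the transistor is in the active region as assumed.

I_C ≈ 0.37 mA, V_CE ≈ 7 V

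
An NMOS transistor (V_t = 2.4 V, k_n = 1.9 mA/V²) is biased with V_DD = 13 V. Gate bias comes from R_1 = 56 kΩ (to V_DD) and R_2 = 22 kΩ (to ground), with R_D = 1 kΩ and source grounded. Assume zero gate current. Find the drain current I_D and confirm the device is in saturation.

V_G = V_DD·R_2/(R_1+R_2) = 13×22/78 = 3.67 V. With the source grounded, V_GS = V_G = 3.67 V.
Assume saturation: I_D = (k_n/2)(V_GS − V_t)² = (1.9/2)×(3.67 − 2.4)² = 0.95×1.27² = 1.52 mA.
V_DS = V_DD − I_D·R_D = 13 − 1.52×1 = 11.5 V.
Saturation requires V_DS ≥ V_GS − V_t = 1.27 V; 11.5 ≥ 1.27 ✓.

I_D ≈ 1.5 mA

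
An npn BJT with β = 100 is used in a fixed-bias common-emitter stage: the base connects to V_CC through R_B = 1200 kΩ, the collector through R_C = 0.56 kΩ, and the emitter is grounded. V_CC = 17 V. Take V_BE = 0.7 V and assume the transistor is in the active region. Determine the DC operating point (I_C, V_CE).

Base loop: V_CC = I_B·R_B + V_BE, so I_B = (17 − 0.7)/1200 kΩ = 0.0136 mA.
In the active region I_C = β·I_B = 100 × 0.0136 = 1.36 mA.
Collector loop: V_CE = V_CC − I_C·R_C = 17 − 1.36×0.56 = 16.2 V.
Since V_CE = 16.2 V > V_CE(sat) ≈ 0.2 V, the transistor is in the active region as assumed.

I_C ≈ 1.4 mA, V_CE ≈ 16 V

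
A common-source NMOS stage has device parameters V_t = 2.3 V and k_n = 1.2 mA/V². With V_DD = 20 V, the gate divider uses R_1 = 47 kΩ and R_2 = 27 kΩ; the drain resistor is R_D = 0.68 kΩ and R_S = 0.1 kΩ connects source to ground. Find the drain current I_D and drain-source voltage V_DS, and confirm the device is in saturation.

V_G = V_DD·R_2/(R_1+R_2) = 20×27/74 = 7.3 V.
Assume saturation: I_D = (k_n/2)(V_GS − V_t)² with V_GS = V_G − I_D·R_S = 7.3 − 0.1·I_D.
Substituting gives 0.006·I_D² − 1.6·I_D + 15 = 0, with roots I_D = 9.72 or 257 mA.
The root I_D = 257 mA gives V_GS = -18.4 V ≤ V_t, so take I_D = 9.72 mA.
Then V_GS = 6.33 V and V_DS = V_DD − I_D(R_D+R_S) = 20 − 9.72×0.78 = 12.4 V.
Saturation requires V_DS ≥ V_GS − V_t = 4.03 V; 12.4 ≥ 4.03 ✓.

I_D ≈ 9.7 mA, V_DS ≈ 12 V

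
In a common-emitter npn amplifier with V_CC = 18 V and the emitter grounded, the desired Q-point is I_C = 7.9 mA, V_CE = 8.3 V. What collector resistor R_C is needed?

R_C ≈ 1.2 kΩ

Collector loop: V_CC = I_C·R_C + V_CE.
R_C = (V_CC − V_CE)/I_C = (18 − 8.3)/7.9 = 1.23 kΩ.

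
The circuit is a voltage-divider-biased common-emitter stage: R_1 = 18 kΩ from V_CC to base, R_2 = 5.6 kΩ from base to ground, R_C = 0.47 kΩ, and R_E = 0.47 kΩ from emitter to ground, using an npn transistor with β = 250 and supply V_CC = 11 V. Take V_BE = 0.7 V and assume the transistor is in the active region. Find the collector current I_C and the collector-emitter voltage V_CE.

I_C ≈ 3.9 mA, V_CE ≈ 7.3 V

Thevenize the base divider: V_Th = V_CC·R_2/(R_1+R_2) = 11×5.6/23.6 = 2.61 V, R_Th = R_1‖R_2 = 4.27 kΩ.
Base-emitter loop: V_Th = I_B·R_Th + V_BE + (β+1)I_B·R_E, so I_B = (2.61 − 0.7) / (4.27 + 251×0.47) = 0.0156 mA.
I_C = β·I_B = 250×0.0156 = 3.91 mA, and I_E = (β+1)I_B = 3.92 mA.
V_CE = V_CC − I_C·R_C − I_E·R_E = 11 − 3.91×0.47 − 3.92×0.47 = 7.32 V.
V_CE = 7.32 V > 0.2 V confirms active-region operation.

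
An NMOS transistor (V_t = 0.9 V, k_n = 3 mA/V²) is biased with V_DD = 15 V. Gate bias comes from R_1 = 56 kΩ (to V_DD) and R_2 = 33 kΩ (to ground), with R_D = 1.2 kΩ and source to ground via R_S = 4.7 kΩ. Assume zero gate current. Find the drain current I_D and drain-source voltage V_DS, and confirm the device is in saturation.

I_D ≈ 0.83 mA, V_DS ≈ 10 V

V_G = V_DD·R_2/(R_1+R_2) = 15×33/89 = 5.56 V.
Assume saturation: I_D = (k_n/2)(V_GS − V_t)² with V_GS = V_G − I_D·R_S = 5.56 − 4.7·I_D.
Substituting gives 33.1·I_D² − 66.7·I_D + 32.6 = 0, with roots I_D = 0.833 or 1.18 mA.
The root I_D = 1.18 mA gives V_GS = 0.0128 V ≤ V_t, so take I_D = 0.833 mA.
Then V_GS = 1.65 V and V_DS = V_DD − I_D(R_D+R_S) = 15 − 0.833×5.9 = 10.1 V.
Saturation requires V_DS ≥ V_GS − V_t = 0.745 V; 10.1 ≥ 0.745 ✓.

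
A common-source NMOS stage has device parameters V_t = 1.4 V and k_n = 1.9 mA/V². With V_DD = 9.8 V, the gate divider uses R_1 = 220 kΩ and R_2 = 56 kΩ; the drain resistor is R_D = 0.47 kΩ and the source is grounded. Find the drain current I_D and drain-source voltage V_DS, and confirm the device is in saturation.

V_G = V_DD·R_2/(R_1+R_2) = 9.8×56/276 = 1.99 V. With the source grounded, V_GS = V_G = 1.99 V.
Assume saturation: I_D = (k_n/2)(V_GS − V_t)² = (1.9/2)×(1.99 − 1.4)² = 0.95×0.588² = 0.329 mA.
V_DS = V_DD − I_D·R_D = 9.8 − 0.329×0.47 = 9.65 V.
Saturation requires V_DS ≥ V_GS − V_t = 0.588 V; 9.65 ≥ 0.588 ✓.

I_D ≈ 0.33 mA, V_DS ≈ 9.6 V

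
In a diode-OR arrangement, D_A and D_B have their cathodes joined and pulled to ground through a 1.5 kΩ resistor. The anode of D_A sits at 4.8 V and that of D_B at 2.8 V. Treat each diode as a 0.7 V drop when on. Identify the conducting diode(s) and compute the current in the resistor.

Assume both conduct. Then node N would need to be at both 4.8−0.7 = 4.1 V and 2.8−0.7 = 2.1 V, which is impossible.
Assume only D_A conducts: V_N = 4.8 − 0.7 = 4.1 V, so I_R = 4.1/1.5 = 2.73 mA.
Check D_B: its anode-to-cathode voltage is 2.8 − 4.1 = -1.3 V < 0.7 V, so it is off. The assumption is consistent.

Only D_A conducts; I_R ≈ 2.7 mA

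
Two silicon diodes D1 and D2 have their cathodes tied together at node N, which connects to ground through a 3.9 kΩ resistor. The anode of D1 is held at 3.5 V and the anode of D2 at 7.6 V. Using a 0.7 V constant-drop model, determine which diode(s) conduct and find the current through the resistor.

Only D2 conducts; I_R ≈ 1.8 mA

Assume both conduct. Then node N would need to be at both 3.5−0.7 = 2.8 V and 7.6−0.7 = 6.9 V, which is impossible.
Assume only D2 conducts: V_N = 7.6 − 0.7 = 6.9 V, so I_R = 6.9/3.9 = 1.77 mA.
Check D1: its anode-to-cathode voltage is 3.5 − 6.9 = -3.4 V < 0.7 V, so it is off. The assumption is consistent.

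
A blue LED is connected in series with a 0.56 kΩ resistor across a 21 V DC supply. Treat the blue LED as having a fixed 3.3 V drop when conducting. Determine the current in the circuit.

KVL around the loop: 21 = V_D + I·R = 3.3 + I × 0.56 kΩ.
So I = (21 − 3.3) / 0.56 kΩ = 17.7 / 0.56 = 31.6 mA.

I ≈ 32 mA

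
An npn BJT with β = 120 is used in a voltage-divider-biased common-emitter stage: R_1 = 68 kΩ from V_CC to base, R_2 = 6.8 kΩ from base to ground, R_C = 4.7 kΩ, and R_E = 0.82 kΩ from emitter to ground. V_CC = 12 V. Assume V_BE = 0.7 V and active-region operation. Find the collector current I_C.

I_C ≈ 0.45 mA

Thevenize the base divider: V_Th = V_CC·R_2/(R_1+R_2) = 12×6.8/74.8 = 1.09 V, R_Th = R_1‖R_2 = 6.18 kΩ.
Base-emitter loop: V_Th = I_B·R_Th + V_BE + (β+1)I_B·R_E, so I_B = (1.09 − 0.7) / (6.18 + 121×0.82) = 0.00371 mA.
I_C = β·I_B = 120×0.00371 = 0.445 mA, and I_E = (β+1)I_B = 0.449 mA.
V_CE = V_CC − I_C·R_C − I_E·R_E = 12 − 0.445×4.7 − 0.449×0.82 = 9.54 V.
V_CE = 9.54 V > 0.2 V confirms active-region operation.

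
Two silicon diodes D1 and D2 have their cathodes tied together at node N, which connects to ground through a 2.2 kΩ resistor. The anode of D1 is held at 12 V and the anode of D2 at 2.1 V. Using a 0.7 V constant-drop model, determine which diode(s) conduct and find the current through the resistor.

Only D1 conducts; I_R ≈ 5.1 mA

Assume both conduct. Then node N would need to be at both 12−0.7 = 11.3 V and 2.1−0.7 = 1.4 V, which is impossible.
Assume only D1 conducts: V_N = 12 − 0.7 = 11.3 V, so I_R = 11.3/2.2 = 5.14 mA.
Check D2: its anode-to-cathode voltage is 2.1 − 11.3 = -9.2 V < 0.7 V, so it is off. The assumption is consistent.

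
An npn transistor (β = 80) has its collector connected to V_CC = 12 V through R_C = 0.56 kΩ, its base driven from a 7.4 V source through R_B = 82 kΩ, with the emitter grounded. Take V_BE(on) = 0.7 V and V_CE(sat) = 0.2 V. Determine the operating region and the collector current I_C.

Assume active. Base-emitter loop: I_B = (V_BB − V_BE)/R_B = (7.4 − 0.7)/82 = 0.0817 mA.
I_C = β·I_B = 80×0.0817 = 6.54 mA.
V_CE = V_CC − I_C·R_C = 12 − 6.54×0.56 = 8.34 V > V_CE(sat), so the active-region assumption holds.

active; I_C ≈ 6.5 mA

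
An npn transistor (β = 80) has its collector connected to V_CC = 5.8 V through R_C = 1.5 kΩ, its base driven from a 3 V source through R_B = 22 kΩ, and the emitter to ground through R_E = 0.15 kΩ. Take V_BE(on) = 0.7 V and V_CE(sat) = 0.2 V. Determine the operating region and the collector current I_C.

Assume active: I_B = (3 − 0.7)/(22 + 81×0.15) = 0.0673 mA, I_C = β·I_B = 5.39 mA.
Then V_CE = 5.8 − 5.39×1.5 − 5.46×0.15 = -3.1 V < 0.2 V — the active assumption fails.
Re-solve with V_CE = 0.2 V. KCL at the emitter: V_E/R_E = (V_BB−0.7−V_E)/R_B + (V_CC−0.2−V_E)/R_C, giving V_E = 0.52 V.
I_C = (V_CC − 0.2 − V_E)/R_C = (5.6 − 0.52)/1.5 = 3.39 mA.
Check: I_B = (2.3 − 0.52)/22 = 0.0809 mA, and β·I_B = 6.47 mA > I_C, confirming saturation.

saturation; I_C ≈ 3.4 mA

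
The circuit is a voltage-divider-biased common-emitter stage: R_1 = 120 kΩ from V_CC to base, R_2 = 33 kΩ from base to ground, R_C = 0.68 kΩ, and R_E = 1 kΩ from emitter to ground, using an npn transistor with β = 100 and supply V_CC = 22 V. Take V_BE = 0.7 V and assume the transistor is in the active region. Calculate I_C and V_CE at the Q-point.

Thevenize the base divider: V_Th = V_CC·R_2/(R_1+R_2) = 22×33/153 = 4.75 V, R_Th = R_1‖R_2 = 25.9 kΩ.
Base-emitter loop: V_Th = I_B·R_Th + V_BE + (β+1)I_B·R_E, so I_B = (4.75 − 0.7) / (25.9 + 101×1) = 0.0319 mA.
I_C = β·I_B = 100×0.0319 = 3.19 mA, and I_E = (β+1)I_B = 3.22 mA.
V_CE = V_CC − I_C·R_C − I_E·R_E = 22 − 3.19×0.68 − 3.22×1 = 16.6 V.
V_CE = 16.6 V > 0.2 V confirms active-region operation.

I_C ≈ 3.2 mA, V_CE ≈ 17 V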